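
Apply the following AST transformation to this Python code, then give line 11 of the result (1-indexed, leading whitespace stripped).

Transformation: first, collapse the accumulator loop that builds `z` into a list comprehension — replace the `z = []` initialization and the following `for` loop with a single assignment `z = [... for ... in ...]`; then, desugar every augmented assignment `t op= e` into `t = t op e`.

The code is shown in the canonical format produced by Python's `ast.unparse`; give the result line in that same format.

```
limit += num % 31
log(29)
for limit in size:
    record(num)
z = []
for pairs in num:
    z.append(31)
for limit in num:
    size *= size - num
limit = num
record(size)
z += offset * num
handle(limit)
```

Transformed code:
limit = limit + num % 31
log(29)
for limit in size:
    record(num)
z = [31 for pairs in num]
for limit in num:
    size = size * (size - num)
limit = num
record(size)
z = z + offset * num
handle(limit)

handle(limit)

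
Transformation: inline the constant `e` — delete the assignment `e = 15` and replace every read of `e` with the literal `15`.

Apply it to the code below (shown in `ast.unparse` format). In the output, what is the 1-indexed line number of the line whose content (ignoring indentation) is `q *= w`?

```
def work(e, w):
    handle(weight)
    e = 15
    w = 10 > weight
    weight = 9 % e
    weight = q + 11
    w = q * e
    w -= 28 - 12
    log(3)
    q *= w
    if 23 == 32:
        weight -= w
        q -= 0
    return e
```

9

Transformed code:
def work(e, w):
    handle(weight)
    w = 10 > weight
    weight = 9 % 15
    weight = q + 11
    w = q * 15
    w -= 28 - 12
    log(3)
    q *= w
    if 23 == 32:
        weight -= w
        q -= 0
    return 15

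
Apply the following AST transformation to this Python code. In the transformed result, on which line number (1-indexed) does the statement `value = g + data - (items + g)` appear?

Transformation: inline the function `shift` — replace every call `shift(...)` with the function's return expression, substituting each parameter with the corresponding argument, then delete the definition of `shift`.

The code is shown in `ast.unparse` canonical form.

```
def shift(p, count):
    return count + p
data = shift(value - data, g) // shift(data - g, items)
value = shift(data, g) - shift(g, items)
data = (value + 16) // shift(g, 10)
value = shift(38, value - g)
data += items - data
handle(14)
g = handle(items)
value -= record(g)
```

Transformed code:
data = (g + (value - data)) // (items + (data - g))
value = g + data - (items + g)
data = (value + 16) // (10 + g)
value = value - g + 38
data += items - data
handle(14)
g = handle(items)
value -= record(g)

2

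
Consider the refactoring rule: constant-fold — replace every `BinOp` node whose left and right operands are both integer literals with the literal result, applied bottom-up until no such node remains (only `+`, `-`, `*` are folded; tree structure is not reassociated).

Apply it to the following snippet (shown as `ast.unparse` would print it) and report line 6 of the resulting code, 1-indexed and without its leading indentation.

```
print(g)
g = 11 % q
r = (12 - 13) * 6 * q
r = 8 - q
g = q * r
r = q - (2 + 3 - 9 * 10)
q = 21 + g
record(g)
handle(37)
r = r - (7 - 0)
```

Transformed code:
print(g)
g = 11 % q
r = -6 * q
r = 8 - q
g = q * r
r = q - -85
q = 21 + g
record(g)
handle(37)
r = r - 7

r = q - -85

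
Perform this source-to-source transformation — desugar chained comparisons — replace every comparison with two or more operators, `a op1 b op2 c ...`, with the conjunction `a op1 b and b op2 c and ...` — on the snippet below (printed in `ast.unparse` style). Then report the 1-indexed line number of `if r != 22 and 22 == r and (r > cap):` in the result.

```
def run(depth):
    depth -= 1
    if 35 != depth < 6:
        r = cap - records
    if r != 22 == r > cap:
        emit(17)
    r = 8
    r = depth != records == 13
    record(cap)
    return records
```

Transformed code:
def run(depth):
    depth -= 1
    if 35 != depth and depth < 6:
        r = cap - records
    if r != 22 and 22 == r and (r > cap):
        emit(17)
    r = 8
    r = depth != records and records == 13
    record(cap)
    return records

5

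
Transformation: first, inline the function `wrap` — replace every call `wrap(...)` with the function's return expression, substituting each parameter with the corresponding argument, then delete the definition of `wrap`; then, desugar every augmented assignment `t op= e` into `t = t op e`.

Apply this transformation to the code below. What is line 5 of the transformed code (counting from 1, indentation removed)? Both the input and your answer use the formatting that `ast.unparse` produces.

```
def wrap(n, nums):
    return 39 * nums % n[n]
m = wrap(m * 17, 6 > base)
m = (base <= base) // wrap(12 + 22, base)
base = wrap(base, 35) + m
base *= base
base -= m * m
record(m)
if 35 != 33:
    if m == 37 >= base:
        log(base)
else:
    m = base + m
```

base = base - m * m

Transformed code:
m = 39 * (6 > base) % (m * 17)[m * 17]
m = (base <= base) // (39 * base % (12 + 22)[12 + 22])
base = 39 * 35 % base[base] + m
base = base * base
base = base - m * m
record(m)
if 35 != 33:
    if m == 37 >= base:
        log(base)
else:
    m = base + m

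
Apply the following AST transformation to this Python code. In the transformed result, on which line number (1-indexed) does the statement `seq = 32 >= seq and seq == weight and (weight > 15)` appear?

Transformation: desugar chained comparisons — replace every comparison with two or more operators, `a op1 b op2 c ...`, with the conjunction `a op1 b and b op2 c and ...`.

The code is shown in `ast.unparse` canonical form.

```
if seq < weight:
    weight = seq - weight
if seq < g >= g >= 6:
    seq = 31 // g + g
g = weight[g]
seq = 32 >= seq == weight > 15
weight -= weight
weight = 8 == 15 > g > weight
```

6

Transformed code:
if seq < weight:
    weight = seq - weight
if seq < g and g >= g and (g >= 6):
    seq = 31 // g + g
g = weight[g]
seq = 32 >= seq and seq == weight and (weight > 15)
weight -= weight
weight = 8 == 15 and 15 > g and (g > weight)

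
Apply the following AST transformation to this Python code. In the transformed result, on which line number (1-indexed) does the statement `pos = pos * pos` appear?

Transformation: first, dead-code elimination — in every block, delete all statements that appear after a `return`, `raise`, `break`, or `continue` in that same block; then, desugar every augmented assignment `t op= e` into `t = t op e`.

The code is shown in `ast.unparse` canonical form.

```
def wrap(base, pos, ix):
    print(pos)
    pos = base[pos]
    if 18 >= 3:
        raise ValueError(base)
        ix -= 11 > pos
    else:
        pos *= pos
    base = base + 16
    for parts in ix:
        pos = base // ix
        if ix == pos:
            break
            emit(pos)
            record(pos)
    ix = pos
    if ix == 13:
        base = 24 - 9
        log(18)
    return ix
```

Transformed code:
def wrap(base, pos, ix):
    print(pos)
    pos = base[pos]
    if 18 >= 3:
        raise ValueError(base)
    else:
        pos = pos * pos
    base = base + 16
    for parts in ix:
        pos = base // ix
        if ix == pos:
            break
    ix = pos
    if ix == 13:
        base = 24 - 9
        log(18)
    return ix

7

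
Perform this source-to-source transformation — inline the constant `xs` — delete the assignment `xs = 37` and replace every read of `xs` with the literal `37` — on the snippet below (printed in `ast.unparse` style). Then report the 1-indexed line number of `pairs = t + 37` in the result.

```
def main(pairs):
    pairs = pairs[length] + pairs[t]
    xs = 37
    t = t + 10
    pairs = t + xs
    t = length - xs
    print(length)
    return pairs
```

4

Transformed code:
def main(pairs):
    pairs = pairs[length] + pairs[t]
    t = t + 10
    pairs = t + 37
    t = length - 37
    print(length)
    return pairs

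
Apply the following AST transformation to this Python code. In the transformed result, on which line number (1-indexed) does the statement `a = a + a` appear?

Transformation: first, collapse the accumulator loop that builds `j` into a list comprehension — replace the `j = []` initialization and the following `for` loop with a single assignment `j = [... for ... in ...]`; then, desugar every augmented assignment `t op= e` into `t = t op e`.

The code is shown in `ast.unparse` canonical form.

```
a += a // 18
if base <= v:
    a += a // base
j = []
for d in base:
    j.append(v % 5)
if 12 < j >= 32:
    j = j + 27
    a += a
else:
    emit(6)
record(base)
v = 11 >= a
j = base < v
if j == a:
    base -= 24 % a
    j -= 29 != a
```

7

Transformed code:
a = a + a // 18
if base <= v:
    a = a + a // base
j = [v % 5 for d in base]
if 12 < j >= 32:
    j = j + 27
    a = a + a
else:
    emit(6)
record(base)
v = 11 >= a
j = base < v
if j == a:
    base = base - 24 % a
    j = j - (29 != a)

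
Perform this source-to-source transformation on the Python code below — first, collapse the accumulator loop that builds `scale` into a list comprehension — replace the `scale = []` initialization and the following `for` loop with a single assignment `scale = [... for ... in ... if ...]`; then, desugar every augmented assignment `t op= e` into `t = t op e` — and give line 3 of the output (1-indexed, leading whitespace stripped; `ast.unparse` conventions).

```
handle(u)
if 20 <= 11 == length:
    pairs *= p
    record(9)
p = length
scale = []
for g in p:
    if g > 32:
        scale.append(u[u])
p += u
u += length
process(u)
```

pairs = pairs * p

Transformed code:
handle(u)
if 20 <= 11 == length:
    pairs = pairs * p
    record(9)
p = length
scale = [u[u] for g in p if g > 32]
p = p + u
u = u + length
process(u)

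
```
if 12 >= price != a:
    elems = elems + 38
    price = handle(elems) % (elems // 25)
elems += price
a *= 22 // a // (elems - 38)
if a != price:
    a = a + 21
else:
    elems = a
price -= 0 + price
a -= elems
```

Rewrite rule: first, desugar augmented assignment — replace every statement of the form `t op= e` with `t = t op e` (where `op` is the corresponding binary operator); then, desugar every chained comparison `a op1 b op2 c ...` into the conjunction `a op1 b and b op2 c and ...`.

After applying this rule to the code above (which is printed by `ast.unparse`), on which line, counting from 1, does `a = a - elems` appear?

11

Transformed code:
if 12 >= price and price != a:
    elems = elems + 38
    price = handle(elems) % (elems // 25)
elems = elems + price
a = a * (22 // a // (elems - 38))
if a != price:
    a = a + 21
else:
    elems = a
price = price - (0 + price)
a = a - elems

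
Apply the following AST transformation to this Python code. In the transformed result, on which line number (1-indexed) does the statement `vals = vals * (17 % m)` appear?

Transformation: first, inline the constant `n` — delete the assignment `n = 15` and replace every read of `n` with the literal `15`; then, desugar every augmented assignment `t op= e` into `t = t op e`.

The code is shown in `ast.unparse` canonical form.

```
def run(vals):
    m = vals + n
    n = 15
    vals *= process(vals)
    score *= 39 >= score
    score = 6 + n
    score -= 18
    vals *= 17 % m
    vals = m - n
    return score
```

Transformed code:
def run(vals):
    m = vals + 15
    vals = vals * process(vals)
    score = score * (39 >= score)
    score = 6 + 15
    score = score - 18
    vals = vals * (17 % m)
    vals = m - 15
    return score

7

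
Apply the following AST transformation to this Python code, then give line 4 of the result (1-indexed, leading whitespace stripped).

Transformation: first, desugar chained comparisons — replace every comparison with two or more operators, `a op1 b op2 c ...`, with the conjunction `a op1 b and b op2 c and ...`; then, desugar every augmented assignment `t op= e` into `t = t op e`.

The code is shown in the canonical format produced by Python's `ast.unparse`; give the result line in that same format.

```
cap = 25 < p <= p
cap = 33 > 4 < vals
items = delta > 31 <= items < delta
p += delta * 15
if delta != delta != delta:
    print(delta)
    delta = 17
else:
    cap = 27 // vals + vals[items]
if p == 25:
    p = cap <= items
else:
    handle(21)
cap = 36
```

Transformed code:
cap = 25 < p and p <= p
cap = 33 > 4 and 4 < vals
items = delta > 31 and 31 <= items and (items < delta)
p = p + delta * 15
if delta != delta and delta != delta:
    print(delta)
    delta = 17
else:
    cap = 27 // vals + vals[items]
if p == 25:
    p = cap <= items
else:
    handle(21)
cap = 36

p = p + delta * 15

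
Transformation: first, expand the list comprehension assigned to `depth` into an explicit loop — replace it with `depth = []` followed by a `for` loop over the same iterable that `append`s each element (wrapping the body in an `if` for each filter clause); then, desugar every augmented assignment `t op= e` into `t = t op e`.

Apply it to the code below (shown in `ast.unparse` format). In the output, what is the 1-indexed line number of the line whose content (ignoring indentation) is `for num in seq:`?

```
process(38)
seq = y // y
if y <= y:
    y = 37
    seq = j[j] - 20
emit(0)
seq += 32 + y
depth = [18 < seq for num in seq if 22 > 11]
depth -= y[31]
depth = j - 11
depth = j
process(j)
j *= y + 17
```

Transformed code:
process(38)
seq = y // y
if y <= y:
    y = 37
    seq = j[j] - 20
emit(0)
seq = seq + (32 + y)
depth = []
for num in seq:
    if 22 > 11:
        depth.append(18 < seq)
depth = depth - y[31]
depth = j - 11
depth = j
process(j)
j = j * (y + 17)

9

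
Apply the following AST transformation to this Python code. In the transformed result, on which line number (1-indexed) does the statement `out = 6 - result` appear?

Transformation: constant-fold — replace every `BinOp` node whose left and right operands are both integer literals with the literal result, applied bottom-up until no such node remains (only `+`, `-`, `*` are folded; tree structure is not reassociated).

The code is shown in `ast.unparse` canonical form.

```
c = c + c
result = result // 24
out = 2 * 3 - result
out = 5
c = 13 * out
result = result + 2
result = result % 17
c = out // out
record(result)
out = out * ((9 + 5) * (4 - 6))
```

3

Transformed code:
c = c + c
result = result // 24
out = 6 - result
out = 5
c = 13 * out
result = result + 2
result = result % 17
c = out // out
record(result)
out = out * -28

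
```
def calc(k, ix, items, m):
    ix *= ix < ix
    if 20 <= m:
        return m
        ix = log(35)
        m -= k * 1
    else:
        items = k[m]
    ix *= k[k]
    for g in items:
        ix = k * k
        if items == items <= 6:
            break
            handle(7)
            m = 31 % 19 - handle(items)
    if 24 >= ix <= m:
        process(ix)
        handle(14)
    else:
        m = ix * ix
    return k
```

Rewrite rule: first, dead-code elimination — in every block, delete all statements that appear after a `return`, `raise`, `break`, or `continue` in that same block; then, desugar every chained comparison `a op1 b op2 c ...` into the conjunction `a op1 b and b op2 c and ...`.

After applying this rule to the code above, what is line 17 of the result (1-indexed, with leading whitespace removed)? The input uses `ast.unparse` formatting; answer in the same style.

Transformed code:
def calc(k, ix, items, m):
    ix *= ix < ix
    if 20 <= m:
        return m
    else:
        items = k[m]
    ix *= k[k]
    for g in items:
        ix = k * k
        if items == items and items <= 6:
            break
    if 24 >= ix and ix <= m:
        process(ix)
        handle(14)
    else:
        m = ix * ix
    return k

return k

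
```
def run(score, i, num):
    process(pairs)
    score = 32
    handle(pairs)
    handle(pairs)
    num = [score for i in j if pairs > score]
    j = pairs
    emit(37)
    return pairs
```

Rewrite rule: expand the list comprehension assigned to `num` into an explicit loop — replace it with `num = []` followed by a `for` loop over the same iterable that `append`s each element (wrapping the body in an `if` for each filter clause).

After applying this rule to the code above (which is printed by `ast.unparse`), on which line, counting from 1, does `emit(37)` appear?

Transformed code:
def run(score, i, num):
    process(pairs)
    score = 32
    handle(pairs)
    handle(pairs)
    num = []
    for i in j:
        if pairs > score:
            num.append(score)
    j = pairs
    emit(37)
    return pairs

11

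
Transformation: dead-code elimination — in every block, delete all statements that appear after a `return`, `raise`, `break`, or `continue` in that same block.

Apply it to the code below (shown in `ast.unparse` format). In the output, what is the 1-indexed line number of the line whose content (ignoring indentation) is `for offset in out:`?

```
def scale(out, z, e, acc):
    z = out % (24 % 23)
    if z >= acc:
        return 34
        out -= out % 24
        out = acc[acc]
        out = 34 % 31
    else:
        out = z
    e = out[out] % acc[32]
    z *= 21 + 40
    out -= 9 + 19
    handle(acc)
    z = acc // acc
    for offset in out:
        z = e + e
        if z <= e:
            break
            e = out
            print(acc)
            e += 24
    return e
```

Transformed code:
def scale(out, z, e, acc):
    z = out % (24 % 23)
    if z >= acc:
        return 34
    else:
        out = z
    e = out[out] % acc[32]
    z *= 21 + 40
    out -= 9 + 19
    handle(acc)
    z = acc // acc
    for offset in out:
        z = e + e
        if z <= e:
            break
    return e

12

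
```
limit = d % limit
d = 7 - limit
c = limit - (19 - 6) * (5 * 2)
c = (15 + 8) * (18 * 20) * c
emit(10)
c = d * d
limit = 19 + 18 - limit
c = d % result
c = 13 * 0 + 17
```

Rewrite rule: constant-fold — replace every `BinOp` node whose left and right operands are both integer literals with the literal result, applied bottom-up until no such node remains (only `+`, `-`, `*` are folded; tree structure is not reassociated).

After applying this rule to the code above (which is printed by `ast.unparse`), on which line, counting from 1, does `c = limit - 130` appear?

Transformed code:
limit = d % limit
d = 7 - limit
c = limit - 130
c = 8280 * c
emit(10)
c = d * d
limit = 37 - limit
c = d % result
c = 17

3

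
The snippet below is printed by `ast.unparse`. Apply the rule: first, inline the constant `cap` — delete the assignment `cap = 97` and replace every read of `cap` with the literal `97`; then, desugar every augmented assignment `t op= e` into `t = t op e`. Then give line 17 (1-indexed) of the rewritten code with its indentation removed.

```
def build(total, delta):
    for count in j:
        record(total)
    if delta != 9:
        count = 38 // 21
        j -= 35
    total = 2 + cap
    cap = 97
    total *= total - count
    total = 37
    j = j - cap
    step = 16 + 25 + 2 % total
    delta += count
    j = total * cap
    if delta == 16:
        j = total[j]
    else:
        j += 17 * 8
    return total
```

j = j + 17 * 8

Transformed code:
def build(total, delta):
    for count in j:
        record(total)
    if delta != 9:
        count = 38 // 21
        j = j - 35
    total = 2 + 97
    total = total * (total - count)
    total = 37
    j = j - 97
    step = 16 + 25 + 2 % total
    delta = delta + count
    j = total * 97
    if delta == 16:
        j = total[j]
    else:
        j = j + 17 * 8
    return total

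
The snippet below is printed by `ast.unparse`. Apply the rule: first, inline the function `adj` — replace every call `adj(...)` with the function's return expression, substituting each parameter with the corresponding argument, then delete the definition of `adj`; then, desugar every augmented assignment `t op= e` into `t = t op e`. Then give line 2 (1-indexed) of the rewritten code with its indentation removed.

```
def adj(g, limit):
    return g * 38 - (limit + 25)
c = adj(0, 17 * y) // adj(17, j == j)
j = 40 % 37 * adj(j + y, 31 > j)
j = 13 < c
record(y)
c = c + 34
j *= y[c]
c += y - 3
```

Transformed code:
c = (0 * 38 - (17 * y + 25)) // (17 * 38 - ((j == j) + 25))
j = 40 % 37 * ((j + y) * 38 - ((31 > j) + 25))
j = 13 < c
record(y)
c = c + 34
j = j * y[c]
c = c + (y - 3)

j = 40 % 37 * ((j + y) * 38 - ((31 > j) + 25))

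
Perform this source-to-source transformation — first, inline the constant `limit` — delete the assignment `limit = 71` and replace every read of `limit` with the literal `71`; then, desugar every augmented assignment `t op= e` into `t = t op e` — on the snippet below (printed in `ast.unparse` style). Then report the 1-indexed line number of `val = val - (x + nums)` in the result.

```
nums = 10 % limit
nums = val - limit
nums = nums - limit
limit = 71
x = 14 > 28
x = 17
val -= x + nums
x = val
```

Transformed code:
nums = 10 % 71
nums = val - 71
nums = nums - 71
x = 14 > 28
x = 17
val = val - (x + nums)
x = val

6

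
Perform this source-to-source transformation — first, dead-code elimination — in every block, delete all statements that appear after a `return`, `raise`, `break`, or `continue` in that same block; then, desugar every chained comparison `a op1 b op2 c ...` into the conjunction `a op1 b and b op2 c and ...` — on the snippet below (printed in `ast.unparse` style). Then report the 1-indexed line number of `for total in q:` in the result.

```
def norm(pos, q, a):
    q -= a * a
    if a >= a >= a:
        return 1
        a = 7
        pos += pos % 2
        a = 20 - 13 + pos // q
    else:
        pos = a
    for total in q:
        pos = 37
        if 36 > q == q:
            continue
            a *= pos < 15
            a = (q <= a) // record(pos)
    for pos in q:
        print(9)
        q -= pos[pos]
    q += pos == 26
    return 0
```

Transformed code:
def norm(pos, q, a):
    q -= a * a
    if a >= a and a >= a:
        return 1
    else:
        pos = a
    for total in q:
        pos = 37
        if 36 > q and q == q:
            continue
    for pos in q:
        print(9)
        q -= pos[pos]
    q += pos == 26
    return 0

7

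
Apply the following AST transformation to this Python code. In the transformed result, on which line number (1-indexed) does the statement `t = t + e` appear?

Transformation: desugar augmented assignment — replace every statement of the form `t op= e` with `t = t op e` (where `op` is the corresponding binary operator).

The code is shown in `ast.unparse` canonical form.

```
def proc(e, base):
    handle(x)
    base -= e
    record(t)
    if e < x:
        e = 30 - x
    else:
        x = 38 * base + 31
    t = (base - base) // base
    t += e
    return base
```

Transformed code:
def proc(e, base):
    handle(x)
    base = base - e
    record(t)
    if e < x:
        e = 30 - x
    else:
        x = 38 * base + 31
    t = (base - base) // base
    t = t + e
    return base

10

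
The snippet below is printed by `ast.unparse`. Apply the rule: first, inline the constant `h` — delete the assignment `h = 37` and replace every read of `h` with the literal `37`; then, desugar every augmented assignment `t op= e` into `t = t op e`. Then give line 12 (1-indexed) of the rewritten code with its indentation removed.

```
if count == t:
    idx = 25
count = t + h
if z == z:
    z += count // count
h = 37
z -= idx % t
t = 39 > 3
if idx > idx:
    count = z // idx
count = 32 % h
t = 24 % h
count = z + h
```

count = z + 37

Transformed code:
if count == t:
    idx = 25
count = t + 37
if z == z:
    z = z + count // count
z = z - idx % t
t = 39 > 3
if idx > idx:
    count = z // idx
count = 32 % 37
t = 24 % 37
count = z + 37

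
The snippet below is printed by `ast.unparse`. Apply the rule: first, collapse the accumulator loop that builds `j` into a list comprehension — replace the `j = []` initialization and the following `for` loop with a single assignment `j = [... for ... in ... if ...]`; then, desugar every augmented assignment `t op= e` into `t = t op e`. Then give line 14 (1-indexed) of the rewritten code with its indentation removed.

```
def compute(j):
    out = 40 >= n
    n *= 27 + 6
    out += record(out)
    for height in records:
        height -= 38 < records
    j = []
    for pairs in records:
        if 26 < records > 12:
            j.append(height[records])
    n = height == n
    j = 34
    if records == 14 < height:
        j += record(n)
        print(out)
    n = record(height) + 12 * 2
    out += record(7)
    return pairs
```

out = out + record(7)

Transformed code:
def compute(j):
    out = 40 >= n
    n = n * (27 + 6)
    out = out + record(out)
    for height in records:
        height = height - (38 < records)
    j = [height[records] for pairs in records if 26 < records > 12]
    n = height == n
    j = 34
    if records == 14 < height:
        j = j + record(n)
        print(out)
    n = record(height) + 12 * 2
    out = out + record(7)
    return pairs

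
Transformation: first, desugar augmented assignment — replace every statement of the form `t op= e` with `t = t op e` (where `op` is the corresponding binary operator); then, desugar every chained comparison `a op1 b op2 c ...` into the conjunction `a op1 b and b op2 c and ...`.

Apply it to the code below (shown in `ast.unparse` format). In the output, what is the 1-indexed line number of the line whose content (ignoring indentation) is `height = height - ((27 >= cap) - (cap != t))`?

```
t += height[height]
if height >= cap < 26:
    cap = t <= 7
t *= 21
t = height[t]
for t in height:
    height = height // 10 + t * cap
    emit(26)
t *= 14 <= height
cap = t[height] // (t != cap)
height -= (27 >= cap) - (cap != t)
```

11

Transformed code:
t = t + height[height]
if height >= cap and cap < 26:
    cap = t <= 7
t = t * 21
t = height[t]
for t in height:
    height = height // 10 + t * cap
    emit(26)
t = t * (14 <= height)
cap = t[height] // (t != cap)
height = height - ((27 >= cap) - (cap != t))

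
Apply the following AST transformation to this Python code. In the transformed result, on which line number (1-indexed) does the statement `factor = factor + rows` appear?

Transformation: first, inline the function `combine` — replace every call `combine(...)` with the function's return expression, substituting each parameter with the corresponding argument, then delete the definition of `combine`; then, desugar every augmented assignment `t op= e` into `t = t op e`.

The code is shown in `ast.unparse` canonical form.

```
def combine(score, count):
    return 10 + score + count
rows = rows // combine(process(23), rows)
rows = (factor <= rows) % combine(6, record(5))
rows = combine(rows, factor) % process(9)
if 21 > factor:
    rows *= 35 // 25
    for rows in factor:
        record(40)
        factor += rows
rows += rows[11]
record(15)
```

Transformed code:
rows = rows // (10 + process(23) + rows)
rows = (factor <= rows) % (10 + 6 + record(5))
rows = (10 + rows + factor) % process(9)
if 21 > factor:
    rows = rows * (35 // 25)
    for rows in factor:
        record(40)
        factor = factor + rows
rows = rows + rows[11]
record(15)

8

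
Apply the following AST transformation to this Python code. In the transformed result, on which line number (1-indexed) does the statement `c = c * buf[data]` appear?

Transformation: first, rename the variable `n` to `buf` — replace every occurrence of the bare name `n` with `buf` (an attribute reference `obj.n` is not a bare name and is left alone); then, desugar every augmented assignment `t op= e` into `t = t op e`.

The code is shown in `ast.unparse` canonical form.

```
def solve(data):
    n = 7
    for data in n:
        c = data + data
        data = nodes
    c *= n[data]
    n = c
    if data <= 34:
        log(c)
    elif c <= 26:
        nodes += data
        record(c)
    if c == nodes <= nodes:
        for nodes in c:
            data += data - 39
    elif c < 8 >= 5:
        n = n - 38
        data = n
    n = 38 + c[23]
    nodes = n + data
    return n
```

6

Transformed code:
def solve(data):
    buf = 7
    for data in buf:
        c = data + data
        data = nodes
    c = c * buf[data]
    buf = c
    if data <= 34:
        log(c)
    elif c <= 26:
        nodes = nodes + data
        record(c)
    if c == nodes <= nodes:
        for nodes in c:
            data = data + (data - 39)
    elif c < 8 >= 5:
        buf = buf - 38
        data = buf
    buf = 38 + c[23]
    nodes = buf + data
    return buf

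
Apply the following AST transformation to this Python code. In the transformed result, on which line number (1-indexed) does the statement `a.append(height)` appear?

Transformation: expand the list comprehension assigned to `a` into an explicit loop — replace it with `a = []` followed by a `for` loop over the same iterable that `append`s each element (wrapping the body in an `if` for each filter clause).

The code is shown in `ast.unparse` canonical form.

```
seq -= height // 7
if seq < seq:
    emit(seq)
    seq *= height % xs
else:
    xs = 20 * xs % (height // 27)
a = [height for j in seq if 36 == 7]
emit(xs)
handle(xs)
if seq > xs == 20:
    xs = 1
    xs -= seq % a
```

10

Transformed code:
seq -= height // 7
if seq < seq:
    emit(seq)
    seq *= height % xs
else:
    xs = 20 * xs % (height // 27)
a = []
for j in seq:
    if 36 == 7:
        a.append(height)
emit(xs)
handle(xs)
if seq > xs == 20:
    xs = 1
    xs -= seq % a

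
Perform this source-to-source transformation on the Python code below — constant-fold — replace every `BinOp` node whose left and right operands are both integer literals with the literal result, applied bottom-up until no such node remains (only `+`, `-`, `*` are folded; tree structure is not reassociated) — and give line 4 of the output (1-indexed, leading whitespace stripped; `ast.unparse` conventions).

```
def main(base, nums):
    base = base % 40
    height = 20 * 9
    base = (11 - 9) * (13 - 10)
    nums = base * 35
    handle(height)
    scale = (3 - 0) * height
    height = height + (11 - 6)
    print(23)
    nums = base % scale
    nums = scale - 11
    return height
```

Transformed code:
def main(base, nums):
    base = base % 40
    height = 180
    base = 6
    nums = base * 35
    handle(height)
    scale = 3 * height
    height = height + 5
    print(23)
    nums = base % scale
    nums = scale - 11
    return height

base = 6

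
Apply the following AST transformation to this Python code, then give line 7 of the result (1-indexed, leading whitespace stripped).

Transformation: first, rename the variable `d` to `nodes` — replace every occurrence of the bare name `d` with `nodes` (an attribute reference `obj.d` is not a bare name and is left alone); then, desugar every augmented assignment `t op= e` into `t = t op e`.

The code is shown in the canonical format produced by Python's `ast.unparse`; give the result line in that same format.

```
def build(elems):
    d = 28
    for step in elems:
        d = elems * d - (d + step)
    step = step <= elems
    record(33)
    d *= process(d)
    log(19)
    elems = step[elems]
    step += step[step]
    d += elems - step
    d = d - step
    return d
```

Transformed code:
def build(elems):
    nodes = 28
    for step in elems:
        nodes = elems * nodes - (nodes + step)
    step = step <= elems
    record(33)
    nodes = nodes * process(nodes)
    log(19)
    elems = step[elems]
    step = step + step[step]
    nodes = nodes + (elems - step)
    nodes = nodes - step
    return nodes

nodes = nodes * process(nodes)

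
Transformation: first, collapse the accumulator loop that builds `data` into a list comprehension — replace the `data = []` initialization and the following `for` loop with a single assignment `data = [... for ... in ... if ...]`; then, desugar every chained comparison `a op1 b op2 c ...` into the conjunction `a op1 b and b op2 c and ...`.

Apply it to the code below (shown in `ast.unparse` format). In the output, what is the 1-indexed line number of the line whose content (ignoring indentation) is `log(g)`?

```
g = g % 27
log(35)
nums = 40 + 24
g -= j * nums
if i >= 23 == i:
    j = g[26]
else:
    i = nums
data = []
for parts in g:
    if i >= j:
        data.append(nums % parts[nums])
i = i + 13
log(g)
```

11

Transformed code:
g = g % 27
log(35)
nums = 40 + 24
g -= j * nums
if i >= 23 and 23 == i:
    j = g[26]
else:
    i = nums
data = [nums % parts[nums] for parts in g if i >= j]
i = i + 13
log(g)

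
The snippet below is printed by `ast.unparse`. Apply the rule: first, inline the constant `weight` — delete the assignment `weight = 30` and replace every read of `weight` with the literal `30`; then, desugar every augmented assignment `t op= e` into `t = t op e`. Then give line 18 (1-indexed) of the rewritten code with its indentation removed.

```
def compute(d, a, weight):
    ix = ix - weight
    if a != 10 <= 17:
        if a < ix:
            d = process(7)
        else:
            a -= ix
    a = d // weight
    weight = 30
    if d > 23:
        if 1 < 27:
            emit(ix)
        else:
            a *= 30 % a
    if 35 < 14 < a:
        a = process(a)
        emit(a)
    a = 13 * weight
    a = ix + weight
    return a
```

a = ix + 30

Transformed code:
def compute(d, a, weight):
    ix = ix - 30
    if a != 10 <= 17:
        if a < ix:
            d = process(7)
        else:
            a = a - ix
    a = d // 30
    if d > 23:
        if 1 < 27:
            emit(ix)
        else:
            a = a * (30 % a)
    if 35 < 14 < a:
        a = process(a)
        emit(a)
    a = 13 * 30
    a = ix + 30
    return a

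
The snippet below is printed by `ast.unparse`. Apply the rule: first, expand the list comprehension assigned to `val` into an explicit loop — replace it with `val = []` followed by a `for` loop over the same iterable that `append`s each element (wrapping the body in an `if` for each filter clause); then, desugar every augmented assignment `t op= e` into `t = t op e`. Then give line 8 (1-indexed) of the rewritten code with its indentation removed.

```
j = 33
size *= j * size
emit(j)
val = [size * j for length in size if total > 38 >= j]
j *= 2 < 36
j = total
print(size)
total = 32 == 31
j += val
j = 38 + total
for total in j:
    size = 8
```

j = j * (2 < 36)

Transformed code:
j = 33
size = size * (j * size)
emit(j)
val = []
for length in size:
    if total > 38 >= j:
        val.append(size * j)
j = j * (2 < 36)
j = total
print(size)
total = 32 == 31
j = j + val
j = 38 + total
for total in j:
    size = 8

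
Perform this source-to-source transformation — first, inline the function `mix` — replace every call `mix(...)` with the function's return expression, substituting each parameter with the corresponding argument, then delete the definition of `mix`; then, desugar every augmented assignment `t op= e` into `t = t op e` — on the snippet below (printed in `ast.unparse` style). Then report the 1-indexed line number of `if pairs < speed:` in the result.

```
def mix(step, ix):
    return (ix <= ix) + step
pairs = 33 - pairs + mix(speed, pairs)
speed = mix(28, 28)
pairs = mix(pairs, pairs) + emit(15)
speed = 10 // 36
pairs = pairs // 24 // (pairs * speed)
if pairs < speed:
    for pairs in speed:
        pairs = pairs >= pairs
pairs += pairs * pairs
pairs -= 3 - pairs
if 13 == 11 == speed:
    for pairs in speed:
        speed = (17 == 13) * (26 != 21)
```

6

Transformed code:
pairs = 33 - pairs + ((pairs <= pairs) + speed)
speed = (28 <= 28) + 28
pairs = (pairs <= pairs) + pairs + emit(15)
speed = 10 // 36
pairs = pairs // 24 // (pairs * speed)
if pairs < speed:
    for pairs in speed:
        pairs = pairs >= pairs
pairs = pairs + pairs * pairs
pairs = pairs - (3 - pairs)
if 13 == 11 == speed:
    for pairs in speed:
        speed = (17 == 13) * (26 != 21)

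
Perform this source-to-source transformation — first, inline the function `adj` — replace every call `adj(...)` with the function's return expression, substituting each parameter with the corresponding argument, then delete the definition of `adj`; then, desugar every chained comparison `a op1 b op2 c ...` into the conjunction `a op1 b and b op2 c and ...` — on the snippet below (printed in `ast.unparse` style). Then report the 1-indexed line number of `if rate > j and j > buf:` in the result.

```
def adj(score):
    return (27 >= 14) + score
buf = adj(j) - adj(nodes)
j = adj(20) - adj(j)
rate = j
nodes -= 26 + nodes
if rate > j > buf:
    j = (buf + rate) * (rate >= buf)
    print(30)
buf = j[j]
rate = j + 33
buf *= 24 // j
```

5

Transformed code:
buf = (27 >= 14) + j - ((27 >= 14) + nodes)
j = (27 >= 14) + 20 - ((27 >= 14) + j)
rate = j
nodes -= 26 + nodes
if rate > j and j > buf:
    j = (buf + rate) * (rate >= buf)
    print(30)
buf = j[j]
rate = j + 33
buf *= 24 // j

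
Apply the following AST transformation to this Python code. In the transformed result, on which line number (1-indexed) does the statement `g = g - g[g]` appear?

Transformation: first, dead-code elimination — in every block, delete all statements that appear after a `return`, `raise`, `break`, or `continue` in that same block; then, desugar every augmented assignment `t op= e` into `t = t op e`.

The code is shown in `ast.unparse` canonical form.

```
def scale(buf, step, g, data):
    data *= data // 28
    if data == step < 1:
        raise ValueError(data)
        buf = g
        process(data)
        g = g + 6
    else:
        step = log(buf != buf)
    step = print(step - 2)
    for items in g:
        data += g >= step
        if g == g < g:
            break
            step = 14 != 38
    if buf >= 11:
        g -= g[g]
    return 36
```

Transformed code:
def scale(buf, step, g, data):
    data = data * (data // 28)
    if data == step < 1:
        raise ValueError(data)
    else:
        step = log(buf != buf)
    step = print(step - 2)
    for items in g:
        data = data + (g >= step)
        if g == g < g:
            break
    if buf >= 11:
        g = g - g[g]
    return 36

13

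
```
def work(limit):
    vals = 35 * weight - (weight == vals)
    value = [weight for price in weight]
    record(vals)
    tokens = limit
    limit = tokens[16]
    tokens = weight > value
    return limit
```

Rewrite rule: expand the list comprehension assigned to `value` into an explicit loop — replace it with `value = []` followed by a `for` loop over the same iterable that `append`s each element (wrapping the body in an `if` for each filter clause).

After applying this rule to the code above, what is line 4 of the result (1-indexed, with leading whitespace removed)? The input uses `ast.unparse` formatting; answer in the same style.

Transformed code:
def work(limit):
    vals = 35 * weight - (weight == vals)
    value = []
    for price in weight:
        value.append(weight)
    record(vals)
    tokens = limit
    limit = tokens[16]
    tokens = weight > value
    return limit

for price in weight:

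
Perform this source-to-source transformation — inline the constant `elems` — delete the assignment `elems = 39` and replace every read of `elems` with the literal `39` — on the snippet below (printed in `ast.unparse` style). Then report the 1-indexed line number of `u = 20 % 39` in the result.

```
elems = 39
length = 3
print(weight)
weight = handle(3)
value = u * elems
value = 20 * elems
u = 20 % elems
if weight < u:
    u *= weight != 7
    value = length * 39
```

6

Transformed code:
length = 3
print(weight)
weight = handle(3)
value = u * 39
value = 20 * 39
u = 20 % 39
if weight < u:
    u *= weight != 7
    value = length * 39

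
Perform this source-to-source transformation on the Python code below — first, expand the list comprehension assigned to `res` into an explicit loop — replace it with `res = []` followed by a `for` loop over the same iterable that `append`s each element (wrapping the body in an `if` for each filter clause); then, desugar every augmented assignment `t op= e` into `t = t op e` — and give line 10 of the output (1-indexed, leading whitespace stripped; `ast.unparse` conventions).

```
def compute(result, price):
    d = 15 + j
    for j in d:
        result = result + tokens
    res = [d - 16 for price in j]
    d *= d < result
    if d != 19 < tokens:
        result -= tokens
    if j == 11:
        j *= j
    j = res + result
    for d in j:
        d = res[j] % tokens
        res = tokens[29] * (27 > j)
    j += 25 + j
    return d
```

Transformed code:
def compute(result, price):
    d = 15 + j
    for j in d:
        result = result + tokens
    res = []
    for price in j:
        res.append(d - 16)
    d = d * (d < result)
    if d != 19 < tokens:
        result = result - tokens
    if j == 11:
        j = j * j
    j = res + result
    for d in j:
        d = res[j] % tokens
        res = tokens[29] * (27 > j)
    j = j + (25 + j)
    return d

result = result - tokens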